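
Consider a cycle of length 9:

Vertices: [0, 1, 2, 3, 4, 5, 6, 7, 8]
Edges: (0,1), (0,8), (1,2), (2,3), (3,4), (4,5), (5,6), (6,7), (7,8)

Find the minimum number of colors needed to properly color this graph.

This is an odd cycle (C_9). Odd cycles are not bipartite (any 2-coloring forces two adjacent vertices to match), and 3 colors suffice.
Chromatic number = 3.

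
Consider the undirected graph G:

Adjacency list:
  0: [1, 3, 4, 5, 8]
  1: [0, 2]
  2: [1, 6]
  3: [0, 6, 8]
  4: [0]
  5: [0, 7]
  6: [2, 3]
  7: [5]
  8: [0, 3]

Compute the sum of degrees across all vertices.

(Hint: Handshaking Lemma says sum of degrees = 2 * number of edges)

Count edges: 10 edges.
By Handshaking Lemma: sum of degrees = 2 * 10 = 20.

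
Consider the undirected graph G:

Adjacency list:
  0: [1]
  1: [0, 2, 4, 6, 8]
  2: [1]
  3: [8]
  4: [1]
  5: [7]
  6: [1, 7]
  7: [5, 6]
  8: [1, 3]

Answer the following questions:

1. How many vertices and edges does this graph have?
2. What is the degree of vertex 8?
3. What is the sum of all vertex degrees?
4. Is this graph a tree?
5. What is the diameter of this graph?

Count: 9 vertices, 8 edges.
Vertex 8 has neighbors [1, 3], degree = 2.
Handshaking lemma: 2 * 8 = 16.
A graph is a tree iff it is connected and has exactly n-1 edges. This graph is connected (all 9 vertices in one component) and has 9-1 = 8 edges. It is a tree.
Diameter (longest shortest path) = 5.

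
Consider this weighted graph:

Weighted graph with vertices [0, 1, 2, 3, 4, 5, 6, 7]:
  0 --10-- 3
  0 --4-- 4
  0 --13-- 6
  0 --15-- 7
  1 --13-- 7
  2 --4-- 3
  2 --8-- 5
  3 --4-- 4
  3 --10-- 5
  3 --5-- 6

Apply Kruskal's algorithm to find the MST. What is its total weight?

Applying Kruskal's algorithm (sort edges by weight, add if no cycle):
  Add (0,4) w=4
  Add (2,3) w=4
  Add (3,4) w=4
  Add (3,6) w=5
  Add (2,5) w=8
  Skip (0,3) w=10 (creates cycle)
  Skip (3,5) w=10 (creates cycle)
  Skip (0,6) w=13 (creates cycle)
  Add (1,7) w=13
  Add (0,7) w=15
MST weight = 53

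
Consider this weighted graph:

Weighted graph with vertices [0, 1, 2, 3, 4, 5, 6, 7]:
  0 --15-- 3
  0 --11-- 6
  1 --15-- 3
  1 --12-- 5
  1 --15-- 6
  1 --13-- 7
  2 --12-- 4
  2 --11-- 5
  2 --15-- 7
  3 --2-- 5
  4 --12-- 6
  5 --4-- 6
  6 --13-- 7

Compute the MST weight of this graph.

Applying Kruskal's algorithm (sort edges by weight, add if no cycle):
  Add (3,5) w=2
  Add (5,6) w=4
  Add (0,6) w=11
  Add (2,5) w=11
  Add (1,5) w=12
  Add (2,4) w=12
  Skip (4,6) w=12 (creates cycle)
  Add (1,7) w=13
  Skip (6,7) w=13 (creates cycle)
  Skip (0,3) w=15 (creates cycle)
  Skip (1,6) w=15 (creates cycle)
  Skip (1,3) w=15 (creates cycle)
  Skip (2,7) w=15 (creates cycle)
MST weight = 65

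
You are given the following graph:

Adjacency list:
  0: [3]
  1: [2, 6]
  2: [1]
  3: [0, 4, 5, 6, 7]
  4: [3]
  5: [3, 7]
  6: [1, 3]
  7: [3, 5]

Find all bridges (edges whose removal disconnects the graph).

A bridge is an edge whose removal increases the number of connected components.
Bridges found: (0,3), (1,2), (1,6), (3,4), (3,6)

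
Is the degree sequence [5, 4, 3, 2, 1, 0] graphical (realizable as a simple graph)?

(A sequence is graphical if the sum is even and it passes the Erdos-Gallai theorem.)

Sum of degrees = 15. Sum is odd, so the sequence is NOT graphical.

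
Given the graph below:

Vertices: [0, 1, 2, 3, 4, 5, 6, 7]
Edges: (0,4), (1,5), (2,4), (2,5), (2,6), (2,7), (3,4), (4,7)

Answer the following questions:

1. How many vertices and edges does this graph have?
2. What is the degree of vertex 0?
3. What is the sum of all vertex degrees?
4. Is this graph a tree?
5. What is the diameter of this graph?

Count: 8 vertices, 8 edges.
Vertex 0 has neighbors [4], degree = 1.
Handshaking lemma: 2 * 8 = 16.
A tree on 8 vertices has 7 edges. This graph has 8 edges (1 extra). Not a tree.
Diameter (longest shortest path) = 4.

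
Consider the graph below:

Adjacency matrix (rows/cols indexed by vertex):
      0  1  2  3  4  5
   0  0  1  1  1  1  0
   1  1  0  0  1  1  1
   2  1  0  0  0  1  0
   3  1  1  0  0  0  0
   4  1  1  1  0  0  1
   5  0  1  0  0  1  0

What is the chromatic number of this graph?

The graph has a maximum clique of size 3 (lower bound on chromatic number).
A valid 3-coloring: {0: 0, 1: 1, 2: 1, 3: 2, 4: 2, 5: 0}.
Chromatic number = 3.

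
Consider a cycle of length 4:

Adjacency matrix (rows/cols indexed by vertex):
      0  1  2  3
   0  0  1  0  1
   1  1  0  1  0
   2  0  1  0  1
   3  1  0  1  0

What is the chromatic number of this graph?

This is an even cycle (C_4). Even cycles are bipartite.
Chromatic number = 2.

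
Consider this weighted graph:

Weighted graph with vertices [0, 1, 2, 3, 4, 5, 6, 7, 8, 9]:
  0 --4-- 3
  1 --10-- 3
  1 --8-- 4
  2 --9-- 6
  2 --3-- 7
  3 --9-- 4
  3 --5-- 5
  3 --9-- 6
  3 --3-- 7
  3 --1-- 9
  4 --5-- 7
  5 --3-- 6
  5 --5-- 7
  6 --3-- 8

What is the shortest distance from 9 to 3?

Using Dijkstra's algorithm from vertex 9:
Shortest path: 9 -> 3
Total weight: 1 = 1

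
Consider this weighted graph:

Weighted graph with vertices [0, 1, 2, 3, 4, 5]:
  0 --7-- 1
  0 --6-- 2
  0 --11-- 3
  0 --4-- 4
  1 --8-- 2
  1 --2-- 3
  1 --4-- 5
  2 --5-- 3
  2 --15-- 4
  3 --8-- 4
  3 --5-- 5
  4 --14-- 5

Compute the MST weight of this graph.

Applying Kruskal's algorithm (sort edges by weight, add if no cycle):
  Add (1,3) w=2
  Add (0,4) w=4
  Add (1,5) w=4
  Add (2,3) w=5
  Skip (3,5) w=5 (creates cycle)
  Add (0,2) w=6
  Skip (0,1) w=7 (creates cycle)
  Skip (1,2) w=8 (creates cycle)
  Skip (3,4) w=8 (creates cycle)
  Skip (0,3) w=11 (creates cycle)
  Skip (4,5) w=14 (creates cycle)
  Skip (2,4) w=15 (creates cycle)
MST weight = 21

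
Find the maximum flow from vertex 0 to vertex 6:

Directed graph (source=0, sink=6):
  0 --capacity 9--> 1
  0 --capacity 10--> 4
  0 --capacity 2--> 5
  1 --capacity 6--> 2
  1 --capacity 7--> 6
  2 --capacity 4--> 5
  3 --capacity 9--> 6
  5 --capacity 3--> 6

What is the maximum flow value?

Computing max flow:
  Flow on (0->1): 8/9
  Flow on (0->5): 2/2
  Flow on (1->2): 1/6
  Flow on (1->6): 7/7
  Flow on (2->5): 1/4
  Flow on (5->6): 3/3
Maximum flow = 10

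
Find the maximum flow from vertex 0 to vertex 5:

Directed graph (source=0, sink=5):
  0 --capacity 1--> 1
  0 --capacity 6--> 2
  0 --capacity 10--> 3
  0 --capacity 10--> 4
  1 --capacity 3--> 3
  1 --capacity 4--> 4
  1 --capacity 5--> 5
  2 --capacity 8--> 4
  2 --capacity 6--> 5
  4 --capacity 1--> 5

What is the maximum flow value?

Computing max flow:
  Flow on (0->1): 1/1
  Flow on (0->2): 6/6
  Flow on (0->4): 1/10
  Flow on (1->5): 1/5
  Flow on (2->5): 6/6
  Flow on (4->5): 1/1
Maximum flow = 8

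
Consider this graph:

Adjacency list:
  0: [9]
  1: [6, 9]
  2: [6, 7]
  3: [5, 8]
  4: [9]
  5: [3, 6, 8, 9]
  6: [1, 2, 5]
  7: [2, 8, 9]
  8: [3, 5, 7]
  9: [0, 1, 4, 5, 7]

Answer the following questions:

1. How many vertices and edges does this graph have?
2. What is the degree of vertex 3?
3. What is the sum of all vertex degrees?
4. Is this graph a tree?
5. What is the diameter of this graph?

Count: 10 vertices, 13 edges.
Vertex 3 has neighbors [5, 8], degree = 2.
Handshaking lemma: 2 * 13 = 26.
A tree on 10 vertices has 9 edges. This graph has 13 edges (4 extra). Not a tree.
Diameter (longest shortest path) = 3.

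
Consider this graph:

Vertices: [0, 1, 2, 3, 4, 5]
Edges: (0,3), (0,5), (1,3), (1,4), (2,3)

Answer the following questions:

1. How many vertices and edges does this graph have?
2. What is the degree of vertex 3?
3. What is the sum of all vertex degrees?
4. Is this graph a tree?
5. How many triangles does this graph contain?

Count: 6 vertices, 5 edges.
Vertex 3 has neighbors [0, 1, 2], degree = 3.
Handshaking lemma: 2 * 5 = 10.
A graph is a tree iff it is connected and has exactly n-1 edges. This graph is connected (all 6 vertices in one component) and has 6-1 = 5 edges. It is a tree.
Number of triangles = 0.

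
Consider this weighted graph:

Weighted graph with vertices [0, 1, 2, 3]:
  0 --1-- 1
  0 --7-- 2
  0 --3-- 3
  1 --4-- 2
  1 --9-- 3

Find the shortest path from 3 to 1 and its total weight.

Using Dijkstra's algorithm from vertex 3:
Shortest path: 3 -> 0 -> 1
Total weight: 3 + 1 = 4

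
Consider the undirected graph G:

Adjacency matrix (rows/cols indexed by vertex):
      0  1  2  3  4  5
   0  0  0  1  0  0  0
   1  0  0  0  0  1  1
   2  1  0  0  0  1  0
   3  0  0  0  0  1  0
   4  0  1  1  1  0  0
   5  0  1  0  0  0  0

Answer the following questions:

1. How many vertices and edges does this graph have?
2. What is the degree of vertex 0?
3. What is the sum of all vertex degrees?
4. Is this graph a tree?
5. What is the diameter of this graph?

Count: 6 vertices, 5 edges.
Vertex 0 has neighbors [2], degree = 1.
Handshaking lemma: 2 * 5 = 10.
A graph is a tree iff it is connected and has exactly n-1 edges. This graph is connected (all 6 vertices in one component) and has 6-1 = 5 edges. It is a tree.
Diameter (longest shortest path) = 4.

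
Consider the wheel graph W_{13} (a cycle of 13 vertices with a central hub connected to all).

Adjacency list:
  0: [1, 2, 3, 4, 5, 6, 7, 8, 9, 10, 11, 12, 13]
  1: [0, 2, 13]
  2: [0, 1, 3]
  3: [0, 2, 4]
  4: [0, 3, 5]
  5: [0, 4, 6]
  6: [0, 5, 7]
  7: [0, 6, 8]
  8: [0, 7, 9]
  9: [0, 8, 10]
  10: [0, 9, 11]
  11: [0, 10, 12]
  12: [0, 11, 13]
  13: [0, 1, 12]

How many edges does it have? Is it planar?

Wheel graph W_{13}: 13 cycle edges + 13 spoke edges = 26 edges.
Total vertices: 14.
The graph is planar.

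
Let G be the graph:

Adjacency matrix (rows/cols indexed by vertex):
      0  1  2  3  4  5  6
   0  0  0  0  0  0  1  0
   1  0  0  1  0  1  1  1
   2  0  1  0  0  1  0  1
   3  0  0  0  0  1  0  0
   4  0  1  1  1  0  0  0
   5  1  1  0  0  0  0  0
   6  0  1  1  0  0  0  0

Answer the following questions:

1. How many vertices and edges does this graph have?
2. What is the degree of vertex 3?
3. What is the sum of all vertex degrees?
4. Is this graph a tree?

Count: 7 vertices, 8 edges.
Vertex 3 has neighbors [4], degree = 1.
Handshaking lemma: 2 * 8 = 16.
A tree on 7 vertices has 6 edges. This graph has 8 edges (2 extra). Not a tree.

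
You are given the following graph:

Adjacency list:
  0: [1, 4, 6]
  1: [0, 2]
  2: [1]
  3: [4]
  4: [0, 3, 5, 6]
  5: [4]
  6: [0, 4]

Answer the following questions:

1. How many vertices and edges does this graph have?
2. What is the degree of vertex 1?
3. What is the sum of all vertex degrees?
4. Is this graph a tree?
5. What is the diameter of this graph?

Count: 7 vertices, 7 edges.
Vertex 1 has neighbors [0, 2], degree = 2.
Handshaking lemma: 2 * 7 = 14.
A tree on 7 vertices has 6 edges. This graph has 7 edges (1 extra). Not a tree.
Diameter (longest shortest path) = 4.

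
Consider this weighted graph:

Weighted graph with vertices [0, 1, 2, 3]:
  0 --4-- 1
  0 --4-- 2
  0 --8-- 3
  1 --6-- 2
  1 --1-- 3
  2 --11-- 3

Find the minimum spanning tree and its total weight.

Applying Kruskal's algorithm (sort edges by weight, add if no cycle):
  Add (1,3) w=1
  Add (0,1) w=4
  Add (0,2) w=4
  Skip (1,2) w=6 (creates cycle)
  Skip (0,3) w=8 (creates cycle)
  Skip (2,3) w=11 (creates cycle)
MST weight = 9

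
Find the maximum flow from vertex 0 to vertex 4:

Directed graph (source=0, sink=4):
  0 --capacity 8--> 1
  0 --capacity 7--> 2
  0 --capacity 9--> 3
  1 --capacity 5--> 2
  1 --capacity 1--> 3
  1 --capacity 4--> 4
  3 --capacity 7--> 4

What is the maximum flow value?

Computing max flow:
  Flow on (0->1): 5/8
  Flow on (0->3): 6/9
  Flow on (1->3): 1/1
  Flow on (1->4): 4/4
  Flow on (3->4): 7/7
Maximum flow = 11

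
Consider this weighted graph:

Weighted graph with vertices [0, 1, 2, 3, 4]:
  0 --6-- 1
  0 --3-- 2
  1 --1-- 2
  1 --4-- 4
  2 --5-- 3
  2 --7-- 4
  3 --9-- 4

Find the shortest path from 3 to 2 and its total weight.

Using Dijkstra's algorithm from vertex 3:
Shortest path: 3 -> 2
Total weight: 5 = 5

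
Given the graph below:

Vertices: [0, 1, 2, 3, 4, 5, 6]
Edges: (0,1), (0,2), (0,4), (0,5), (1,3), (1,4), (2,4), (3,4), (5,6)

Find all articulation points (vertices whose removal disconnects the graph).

An articulation point is a vertex whose removal disconnects the graph.
Articulation points: [0, 5]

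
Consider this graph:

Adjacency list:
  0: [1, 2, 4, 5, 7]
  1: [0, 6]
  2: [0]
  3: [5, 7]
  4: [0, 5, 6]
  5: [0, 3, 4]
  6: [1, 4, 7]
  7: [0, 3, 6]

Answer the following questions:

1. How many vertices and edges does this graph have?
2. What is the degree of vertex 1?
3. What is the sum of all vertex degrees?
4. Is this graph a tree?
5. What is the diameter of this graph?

Count: 8 vertices, 11 edges.
Vertex 1 has neighbors [0, 6], degree = 2.
Handshaking lemma: 2 * 11 = 22.
A tree on 8 vertices has 7 edges. This graph has 11 edges (4 extra). Not a tree.
Diameter (longest shortest path) = 3.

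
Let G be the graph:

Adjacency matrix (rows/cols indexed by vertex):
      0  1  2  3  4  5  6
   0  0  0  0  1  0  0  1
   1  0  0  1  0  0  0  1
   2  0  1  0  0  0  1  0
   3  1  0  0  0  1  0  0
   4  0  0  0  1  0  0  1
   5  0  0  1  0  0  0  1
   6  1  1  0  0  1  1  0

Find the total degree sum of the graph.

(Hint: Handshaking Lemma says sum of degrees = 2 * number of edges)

Count edges: 8 edges.
By Handshaking Lemma: sum of degrees = 2 * 8 = 16.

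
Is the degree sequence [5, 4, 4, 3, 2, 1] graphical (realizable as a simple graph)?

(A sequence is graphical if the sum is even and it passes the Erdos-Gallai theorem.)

Sum of degrees = 19. Sum is odd, so the sequence is NOT graphical.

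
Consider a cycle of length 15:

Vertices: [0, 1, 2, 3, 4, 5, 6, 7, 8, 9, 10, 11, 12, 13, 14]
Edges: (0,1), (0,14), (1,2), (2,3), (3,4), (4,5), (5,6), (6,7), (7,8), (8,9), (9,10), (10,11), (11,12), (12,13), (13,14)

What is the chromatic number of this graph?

This is an odd cycle (C_15). Odd cycles are not bipartite (any 2-coloring forces two adjacent vertices to match), and 3 colors suffice.
Chromatic number = 3.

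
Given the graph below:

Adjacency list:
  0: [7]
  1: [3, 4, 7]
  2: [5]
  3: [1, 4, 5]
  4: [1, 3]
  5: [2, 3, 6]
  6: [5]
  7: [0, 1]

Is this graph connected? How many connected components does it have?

Checking connectivity: the graph has 1 connected component(s).
All vertices are reachable from each other. The graph IS connected.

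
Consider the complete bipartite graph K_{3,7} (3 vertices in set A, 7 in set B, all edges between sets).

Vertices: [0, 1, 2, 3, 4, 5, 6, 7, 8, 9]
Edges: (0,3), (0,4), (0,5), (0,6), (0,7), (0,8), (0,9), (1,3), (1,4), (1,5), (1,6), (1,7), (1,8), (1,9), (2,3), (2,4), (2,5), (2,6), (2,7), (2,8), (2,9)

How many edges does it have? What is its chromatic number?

K_{3,7} has 3 * 7 = 21 edges.
Bipartite graphs have chromatic number 2 (color each partition differently).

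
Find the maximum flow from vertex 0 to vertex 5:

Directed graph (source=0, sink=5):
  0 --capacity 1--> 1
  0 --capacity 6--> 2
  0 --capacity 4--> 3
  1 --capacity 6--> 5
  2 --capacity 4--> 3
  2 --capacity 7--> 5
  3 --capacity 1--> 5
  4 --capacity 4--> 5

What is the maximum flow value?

Computing max flow:
  Flow on (0->1): 1/1
  Flow on (0->2): 6/6
  Flow on (0->3): 1/4
  Flow on (1->5): 1/6
  Flow on (2->5): 6/7
  Flow on (3->5): 1/1
Maximum flow = 8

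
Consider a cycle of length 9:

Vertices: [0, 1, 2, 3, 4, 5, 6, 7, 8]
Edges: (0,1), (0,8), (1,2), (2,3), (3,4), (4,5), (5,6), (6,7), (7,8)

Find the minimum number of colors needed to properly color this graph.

This is an odd cycle (C_9). Odd cycles are not bipartite (any 2-coloring forces two adjacent vertices to match), and 3 colors suffice.
Chromatic number = 3.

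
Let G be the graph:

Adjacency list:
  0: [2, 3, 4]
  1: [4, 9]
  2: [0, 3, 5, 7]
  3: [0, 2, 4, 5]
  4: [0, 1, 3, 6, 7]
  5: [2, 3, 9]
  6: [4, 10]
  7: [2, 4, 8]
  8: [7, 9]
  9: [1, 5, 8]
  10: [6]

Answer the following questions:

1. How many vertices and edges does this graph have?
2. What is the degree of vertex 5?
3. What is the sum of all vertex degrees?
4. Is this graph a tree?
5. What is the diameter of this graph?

Count: 11 vertices, 16 edges.
Vertex 5 has neighbors [2, 3, 9], degree = 3.
Handshaking lemma: 2 * 16 = 32.
A tree on 11 vertices has 10 edges. This graph has 16 edges (6 extra). Not a tree.
Diameter (longest shortest path) = 4.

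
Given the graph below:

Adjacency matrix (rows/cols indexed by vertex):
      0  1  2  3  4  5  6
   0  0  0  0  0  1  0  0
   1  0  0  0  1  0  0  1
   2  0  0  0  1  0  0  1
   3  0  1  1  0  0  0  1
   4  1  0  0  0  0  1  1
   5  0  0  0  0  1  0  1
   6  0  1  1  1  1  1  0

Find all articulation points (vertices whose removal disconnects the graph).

An articulation point is a vertex whose removal disconnects the graph.
Articulation points: [4, 6]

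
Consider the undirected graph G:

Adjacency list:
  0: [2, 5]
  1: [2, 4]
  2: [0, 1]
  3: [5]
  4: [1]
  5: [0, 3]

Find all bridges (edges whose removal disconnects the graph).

A bridge is an edge whose removal increases the number of connected components.
Bridges found: (0,2), (0,5), (1,2), (1,4), (3,5)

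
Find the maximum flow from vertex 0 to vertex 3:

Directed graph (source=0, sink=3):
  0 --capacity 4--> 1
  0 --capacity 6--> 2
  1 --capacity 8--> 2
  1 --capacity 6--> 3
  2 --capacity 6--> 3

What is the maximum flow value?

Computing max flow:
  Flow on (0->1): 4/4
  Flow on (0->2): 6/6
  Flow on (1->3): 4/6
  Flow on (2->3): 6/6
Maximum flow = 10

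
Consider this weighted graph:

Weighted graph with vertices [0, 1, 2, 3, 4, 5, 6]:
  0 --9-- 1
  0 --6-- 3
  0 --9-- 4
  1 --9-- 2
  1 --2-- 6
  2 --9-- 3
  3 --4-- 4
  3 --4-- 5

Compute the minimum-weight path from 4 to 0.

Using Dijkstra's algorithm from vertex 4:
Shortest path: 4 -> 0
Total weight: 9 = 9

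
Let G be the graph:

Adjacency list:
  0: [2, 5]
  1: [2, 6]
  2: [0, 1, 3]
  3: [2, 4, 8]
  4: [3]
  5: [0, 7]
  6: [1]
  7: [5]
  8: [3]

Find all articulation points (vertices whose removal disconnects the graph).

An articulation point is a vertex whose removal disconnects the graph.
Articulation points: [0, 1, 2, 3, 5]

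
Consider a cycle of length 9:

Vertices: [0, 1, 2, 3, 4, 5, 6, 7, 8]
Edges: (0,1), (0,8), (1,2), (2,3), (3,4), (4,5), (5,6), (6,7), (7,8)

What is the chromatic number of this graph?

This is an odd cycle (C_9). Odd cycles are not bipartite (any 2-coloring forces two adjacent vertices to match), and 3 colors suffice.
Chromatic number = 3.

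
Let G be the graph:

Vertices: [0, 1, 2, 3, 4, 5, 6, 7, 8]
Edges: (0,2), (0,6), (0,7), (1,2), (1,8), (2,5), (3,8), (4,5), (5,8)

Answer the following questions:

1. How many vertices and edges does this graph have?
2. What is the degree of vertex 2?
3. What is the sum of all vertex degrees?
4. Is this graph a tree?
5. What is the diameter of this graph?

Count: 9 vertices, 9 edges.
Vertex 2 has neighbors [0, 1, 5], degree = 3.
Handshaking lemma: 2 * 9 = 18.
A tree on 9 vertices has 8 edges. This graph has 9 edges (1 extra). Not a tree.
Diameter (longest shortest path) = 5.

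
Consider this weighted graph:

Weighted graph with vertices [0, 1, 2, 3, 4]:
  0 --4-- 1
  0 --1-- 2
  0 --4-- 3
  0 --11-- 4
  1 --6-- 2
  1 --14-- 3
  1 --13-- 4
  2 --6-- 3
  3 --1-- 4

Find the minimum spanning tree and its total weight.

Applying Kruskal's algorithm (sort edges by weight, add if no cycle):
  Add (0,2) w=1
  Add (3,4) w=1
  Add (0,1) w=4
  Add (0,3) w=4
  Skip (1,2) w=6 (creates cycle)
  Skip (2,3) w=6 (creates cycle)
  Skip (0,4) w=11 (creates cycle)
  Skip (1,4) w=13 (creates cycle)
  Skip (1,3) w=14 (creates cycle)
MST weight = 10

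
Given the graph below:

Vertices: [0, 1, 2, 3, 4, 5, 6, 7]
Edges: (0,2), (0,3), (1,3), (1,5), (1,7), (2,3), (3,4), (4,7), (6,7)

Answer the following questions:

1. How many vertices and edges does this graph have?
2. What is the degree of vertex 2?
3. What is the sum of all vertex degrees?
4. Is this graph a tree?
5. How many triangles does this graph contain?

Count: 8 vertices, 9 edges.
Vertex 2 has neighbors [0, 3], degree = 2.
Handshaking lemma: 2 * 9 = 18.
A tree on 8 vertices has 7 edges. This graph has 9 edges (2 extra). Not a tree.
Number of triangles = 1.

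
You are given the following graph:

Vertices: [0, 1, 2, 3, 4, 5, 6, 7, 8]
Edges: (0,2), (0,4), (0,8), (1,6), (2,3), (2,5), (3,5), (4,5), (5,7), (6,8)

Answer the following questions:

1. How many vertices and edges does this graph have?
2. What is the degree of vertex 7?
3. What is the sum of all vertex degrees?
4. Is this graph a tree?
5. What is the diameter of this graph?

Count: 9 vertices, 10 edges.
Vertex 7 has neighbors [5], degree = 1.
Handshaking lemma: 2 * 10 = 20.
A tree on 9 vertices has 8 edges. This graph has 10 edges (2 extra). Not a tree.
Diameter (longest shortest path) = 6.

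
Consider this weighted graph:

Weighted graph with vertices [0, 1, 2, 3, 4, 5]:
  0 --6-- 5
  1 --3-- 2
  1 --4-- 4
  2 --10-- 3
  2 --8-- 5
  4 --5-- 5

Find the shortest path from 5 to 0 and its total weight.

Using Dijkstra's algorithm from vertex 5:
Shortest path: 5 -> 0
Total weight: 6 = 6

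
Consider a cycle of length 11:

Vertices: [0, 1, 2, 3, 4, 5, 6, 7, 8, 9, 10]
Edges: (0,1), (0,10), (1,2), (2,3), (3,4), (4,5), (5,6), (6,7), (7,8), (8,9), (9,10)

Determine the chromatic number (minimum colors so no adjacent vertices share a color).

This is an odd cycle (C_11). Odd cycles are not bipartite (any 2-coloring forces two adjacent vertices to match), and 3 colors suffice.
Chromatic number = 3.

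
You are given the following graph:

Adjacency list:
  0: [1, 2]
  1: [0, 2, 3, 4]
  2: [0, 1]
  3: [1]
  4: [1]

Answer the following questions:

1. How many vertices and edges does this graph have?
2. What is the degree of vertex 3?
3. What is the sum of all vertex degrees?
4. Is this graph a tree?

Count: 5 vertices, 5 edges.
Vertex 3 has neighbors [1], degree = 1.
Handshaking lemma: 2 * 5 = 10.
A tree on 5 vertices has 4 edges. This graph has 5 edges (1 extra). Not a tree.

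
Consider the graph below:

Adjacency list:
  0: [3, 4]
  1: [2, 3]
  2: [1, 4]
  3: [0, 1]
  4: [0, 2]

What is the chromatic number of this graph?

The graph has a maximum clique of size 2 (lower bound on chromatic number).
A valid 3-coloring: {0: 0, 1: 0, 2: 1, 3: 1, 4: 2}.
No proper 2-coloring exists (verified by exhaustive search).
Chromatic number = 3.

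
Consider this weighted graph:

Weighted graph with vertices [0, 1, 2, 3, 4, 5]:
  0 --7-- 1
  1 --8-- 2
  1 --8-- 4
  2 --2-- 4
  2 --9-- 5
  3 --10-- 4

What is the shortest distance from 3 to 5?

Using Dijkstra's algorithm from vertex 3:
Shortest path: 3 -> 4 -> 2 -> 5
Total weight: 10 + 2 + 9 = 21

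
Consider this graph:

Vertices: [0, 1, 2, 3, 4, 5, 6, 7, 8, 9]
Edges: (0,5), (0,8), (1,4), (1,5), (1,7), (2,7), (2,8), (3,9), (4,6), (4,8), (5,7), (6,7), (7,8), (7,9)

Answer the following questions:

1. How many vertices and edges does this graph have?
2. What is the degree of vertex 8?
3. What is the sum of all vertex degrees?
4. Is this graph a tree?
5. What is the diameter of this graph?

Count: 10 vertices, 14 edges.
Vertex 8 has neighbors [0, 2, 4, 7], degree = 4.
Handshaking lemma: 2 * 14 = 28.
A tree on 10 vertices has 9 edges. This graph has 14 edges (5 extra). Not a tree.
Diameter (longest shortest path) = 4.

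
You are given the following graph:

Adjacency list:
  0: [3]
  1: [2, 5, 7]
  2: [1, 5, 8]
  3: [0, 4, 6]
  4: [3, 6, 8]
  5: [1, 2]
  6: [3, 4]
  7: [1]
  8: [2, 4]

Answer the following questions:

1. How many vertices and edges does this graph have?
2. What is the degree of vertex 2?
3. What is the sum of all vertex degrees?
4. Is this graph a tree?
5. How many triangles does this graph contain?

Count: 9 vertices, 10 edges.
Vertex 2 has neighbors [1, 5, 8], degree = 3.
Handshaking lemma: 2 * 10 = 20.
A tree on 9 vertices has 8 edges. This graph has 10 edges (2 extra). Not a tree.
Number of triangles = 2.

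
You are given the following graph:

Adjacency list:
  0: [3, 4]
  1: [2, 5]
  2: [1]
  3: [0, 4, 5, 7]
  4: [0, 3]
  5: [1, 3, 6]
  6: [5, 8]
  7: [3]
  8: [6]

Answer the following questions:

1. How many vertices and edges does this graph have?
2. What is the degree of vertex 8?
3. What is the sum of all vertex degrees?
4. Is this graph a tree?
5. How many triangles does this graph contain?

Count: 9 vertices, 9 edges.
Vertex 8 has neighbors [6], degree = 1.
Handshaking lemma: 2 * 9 = 18.
A tree on 9 vertices has 8 edges. This graph has 9 edges (1 extra). Not a tree.
Number of triangles = 1.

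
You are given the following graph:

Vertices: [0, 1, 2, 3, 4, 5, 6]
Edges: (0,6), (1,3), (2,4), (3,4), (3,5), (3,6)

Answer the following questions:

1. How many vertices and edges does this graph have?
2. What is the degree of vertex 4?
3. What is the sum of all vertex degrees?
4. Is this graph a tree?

Count: 7 vertices, 6 edges.
Vertex 4 has neighbors [2, 3], degree = 2.
Handshaking lemma: 2 * 6 = 12.
A graph is a tree iff it is connected and has exactly n-1 edges. This graph is connected (all 7 vertices in one component) and has 7-1 = 6 edges. It is a tree.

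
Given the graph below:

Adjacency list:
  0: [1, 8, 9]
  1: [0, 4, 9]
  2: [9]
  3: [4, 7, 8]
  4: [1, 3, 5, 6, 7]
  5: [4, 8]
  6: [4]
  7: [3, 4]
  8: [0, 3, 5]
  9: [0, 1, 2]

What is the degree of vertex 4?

Vertex 4 has neighbors [1, 3, 5, 6, 7], so deg(4) = 5.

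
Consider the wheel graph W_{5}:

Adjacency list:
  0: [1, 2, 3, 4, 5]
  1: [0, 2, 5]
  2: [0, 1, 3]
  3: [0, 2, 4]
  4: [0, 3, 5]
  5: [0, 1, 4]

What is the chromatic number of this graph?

W_{5} = C_{5} plus a hub adjacent to every cycle vertex.
The outer cycle needs 3 colors (odd cycle); the hub is adjacent to all of them so needs a fresh color.
Chromatic number = 3 + 1 = 4.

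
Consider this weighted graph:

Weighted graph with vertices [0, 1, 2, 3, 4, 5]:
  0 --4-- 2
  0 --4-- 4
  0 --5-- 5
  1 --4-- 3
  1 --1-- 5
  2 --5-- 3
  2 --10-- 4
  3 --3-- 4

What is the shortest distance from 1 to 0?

Using Dijkstra's algorithm from vertex 1:
Shortest path: 1 -> 5 -> 0
Total weight: 1 + 5 = 6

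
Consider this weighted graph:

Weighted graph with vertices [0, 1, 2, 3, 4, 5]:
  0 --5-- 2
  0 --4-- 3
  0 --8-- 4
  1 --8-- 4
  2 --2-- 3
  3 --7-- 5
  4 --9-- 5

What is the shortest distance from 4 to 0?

Using Dijkstra's algorithm from vertex 4:
Shortest path: 4 -> 0
Total weight: 8 = 8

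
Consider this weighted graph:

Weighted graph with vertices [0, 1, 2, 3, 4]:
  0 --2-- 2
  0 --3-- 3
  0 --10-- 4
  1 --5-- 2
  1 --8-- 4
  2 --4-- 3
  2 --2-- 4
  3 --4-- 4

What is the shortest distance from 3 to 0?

Using Dijkstra's algorithm from vertex 3:
Shortest path: 3 -> 0
Total weight: 3 = 3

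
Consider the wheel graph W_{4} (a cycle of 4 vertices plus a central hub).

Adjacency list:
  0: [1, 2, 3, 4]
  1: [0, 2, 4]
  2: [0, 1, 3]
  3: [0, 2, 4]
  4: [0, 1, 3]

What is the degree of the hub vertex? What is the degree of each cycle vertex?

The hub connects to all 4 cycle vertices, so deg(hub) = 4.
Each cycle vertex connects to 2 neighbors on the cycle plus the hub, so deg(cycle vertex) = 3.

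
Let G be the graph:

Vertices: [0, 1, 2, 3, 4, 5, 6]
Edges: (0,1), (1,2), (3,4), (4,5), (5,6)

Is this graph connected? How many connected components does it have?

Checking connectivity: the graph has 2 connected component(s).
Components: [[0, 1, 2], [3, 4, 5, 6]]. The graph is NOT connected.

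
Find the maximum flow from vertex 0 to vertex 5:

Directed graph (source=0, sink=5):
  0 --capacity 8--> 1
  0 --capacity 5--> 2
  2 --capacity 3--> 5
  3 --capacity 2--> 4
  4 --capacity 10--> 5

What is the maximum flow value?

Computing max flow:
  Flow on (0->2): 3/5
  Flow on (2->5): 3/3
Maximum flow = 3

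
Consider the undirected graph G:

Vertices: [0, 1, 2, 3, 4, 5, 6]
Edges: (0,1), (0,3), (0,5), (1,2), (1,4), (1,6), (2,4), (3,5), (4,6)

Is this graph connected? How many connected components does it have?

Checking connectivity: the graph has 1 connected component(s).
All vertices are reachable from each other. The graph IS connected.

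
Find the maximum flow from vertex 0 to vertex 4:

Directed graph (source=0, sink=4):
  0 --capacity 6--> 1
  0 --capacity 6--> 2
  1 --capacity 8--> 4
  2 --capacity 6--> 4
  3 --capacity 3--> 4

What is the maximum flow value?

Computing max flow:
  Flow on (0->1): 6/6
  Flow on (0->2): 6/6
  Flow on (1->4): 6/8
  Flow on (2->4): 6/6
Maximum flow = 12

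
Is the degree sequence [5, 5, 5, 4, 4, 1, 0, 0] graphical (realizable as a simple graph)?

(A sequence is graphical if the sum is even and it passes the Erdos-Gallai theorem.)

Sum of degrees = 24. Sum is even but fails Erdos-Gallai. The sequence is NOT graphical.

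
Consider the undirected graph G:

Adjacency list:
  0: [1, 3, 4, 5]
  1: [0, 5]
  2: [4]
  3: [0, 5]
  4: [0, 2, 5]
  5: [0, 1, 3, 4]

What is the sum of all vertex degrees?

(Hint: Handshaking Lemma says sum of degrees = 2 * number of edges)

Count edges: 8 edges.
By Handshaking Lemma: sum of degrees = 2 * 8 = 16.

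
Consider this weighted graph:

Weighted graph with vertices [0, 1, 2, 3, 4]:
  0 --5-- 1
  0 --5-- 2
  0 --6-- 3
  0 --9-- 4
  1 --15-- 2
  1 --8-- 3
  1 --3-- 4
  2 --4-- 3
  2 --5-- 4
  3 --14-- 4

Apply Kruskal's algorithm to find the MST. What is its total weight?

Applying Kruskal's algorithm (sort edges by weight, add if no cycle):
  Add (1,4) w=3
  Add (2,3) w=4
  Add (0,1) w=5
  Add (0,2) w=5
  Skip (2,4) w=5 (creates cycle)
  Skip (0,3) w=6 (creates cycle)
  Skip (1,3) w=8 (creates cycle)
  Skip (0,4) w=9 (creates cycle)
  Skip (3,4) w=14 (creates cycle)
  Skip (1,2) w=15 (creates cycle)
MST weight = 17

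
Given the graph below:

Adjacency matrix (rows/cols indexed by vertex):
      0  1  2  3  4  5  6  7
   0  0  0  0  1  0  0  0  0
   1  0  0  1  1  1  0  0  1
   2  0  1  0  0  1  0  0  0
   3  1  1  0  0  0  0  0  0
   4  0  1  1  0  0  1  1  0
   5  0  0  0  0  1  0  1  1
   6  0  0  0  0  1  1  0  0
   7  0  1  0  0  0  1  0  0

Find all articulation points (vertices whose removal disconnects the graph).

An articulation point is a vertex whose removal disconnects the graph.
Articulation points: [1, 3]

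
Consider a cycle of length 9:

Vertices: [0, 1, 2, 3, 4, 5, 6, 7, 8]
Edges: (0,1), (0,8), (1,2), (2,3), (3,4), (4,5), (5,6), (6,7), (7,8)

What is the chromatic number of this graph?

This is an odd cycle (C_9). Odd cycles are not bipartite (any 2-coloring forces two adjacent vertices to match), and 3 colors suffice.
Chromatic number = 3.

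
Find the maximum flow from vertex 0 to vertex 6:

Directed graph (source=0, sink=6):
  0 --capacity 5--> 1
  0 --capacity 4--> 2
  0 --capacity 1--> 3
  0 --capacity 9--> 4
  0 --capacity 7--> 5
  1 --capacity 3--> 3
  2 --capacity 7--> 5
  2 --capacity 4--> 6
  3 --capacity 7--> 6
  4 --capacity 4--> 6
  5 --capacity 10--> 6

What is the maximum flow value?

Computing max flow:
  Flow on (0->1): 3/5
  Flow on (0->2): 4/4
  Flow on (0->3): 1/1
  Flow on (0->4): 4/9
  Flow on (0->5): 7/7
  Flow on (1->3): 3/3
  Flow on (2->6): 4/4
  Flow on (3->6): 4/7
  Flow on (4->6): 4/4
  Flow on (5->6): 7/10
Maximum flow = 19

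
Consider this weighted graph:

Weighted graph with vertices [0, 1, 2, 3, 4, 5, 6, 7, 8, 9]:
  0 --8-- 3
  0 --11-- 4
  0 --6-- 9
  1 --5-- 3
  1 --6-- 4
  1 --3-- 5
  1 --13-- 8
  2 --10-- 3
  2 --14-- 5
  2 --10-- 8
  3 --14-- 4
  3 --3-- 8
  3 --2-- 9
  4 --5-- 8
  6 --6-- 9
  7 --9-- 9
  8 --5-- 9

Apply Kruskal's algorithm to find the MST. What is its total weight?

Applying Kruskal's algorithm (sort edges by weight, add if no cycle):
  Add (3,9) w=2
  Add (1,5) w=3
  Add (3,8) w=3
  Add (1,3) w=5
  Add (4,8) w=5
  Skip (8,9) w=5 (creates cycle)
  Add (0,9) w=6
  Skip (1,4) w=6 (creates cycle)
  Add (6,9) w=6
  Skip (0,3) w=8 (creates cycle)
  Add (7,9) w=9
  Add (2,3) w=10
  Skip (2,8) w=10 (creates cycle)
  Skip (0,4) w=11 (creates cycle)
  Skip (1,8) w=13 (creates cycle)
  Skip (2,5) w=14 (creates cycle)
  Skip (3,4) w=14 (creates cycle)
MST weight = 49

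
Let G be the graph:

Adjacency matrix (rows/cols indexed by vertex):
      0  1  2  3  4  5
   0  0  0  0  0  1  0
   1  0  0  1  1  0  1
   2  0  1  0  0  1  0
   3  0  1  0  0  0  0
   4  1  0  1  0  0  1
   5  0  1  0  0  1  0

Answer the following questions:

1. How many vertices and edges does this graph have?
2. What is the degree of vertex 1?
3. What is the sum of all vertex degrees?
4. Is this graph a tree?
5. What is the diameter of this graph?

Count: 6 vertices, 6 edges.
Vertex 1 has neighbors [2, 3, 5], degree = 3.
Handshaking lemma: 2 * 6 = 12.
A tree on 6 vertices has 5 edges. This graph has 6 edges (1 extra). Not a tree.
Diameter (longest shortest path) = 4.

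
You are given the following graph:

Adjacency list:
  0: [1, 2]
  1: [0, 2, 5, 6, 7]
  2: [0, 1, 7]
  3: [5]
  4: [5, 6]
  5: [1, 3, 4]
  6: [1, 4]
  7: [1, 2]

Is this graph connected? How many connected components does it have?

Checking connectivity: the graph has 1 connected component(s).
All vertices are reachable from each other. The graph IS connected.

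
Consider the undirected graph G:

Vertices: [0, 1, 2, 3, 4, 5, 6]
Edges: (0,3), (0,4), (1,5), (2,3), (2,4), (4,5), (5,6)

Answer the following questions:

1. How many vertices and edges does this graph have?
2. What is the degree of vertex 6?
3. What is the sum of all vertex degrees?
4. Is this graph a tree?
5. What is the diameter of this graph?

Count: 7 vertices, 7 edges.
Vertex 6 has neighbors [5], degree = 1.
Handshaking lemma: 2 * 7 = 14.
A tree on 7 vertices has 6 edges. This graph has 7 edges (1 extra). Not a tree.
Diameter (longest shortest path) = 4.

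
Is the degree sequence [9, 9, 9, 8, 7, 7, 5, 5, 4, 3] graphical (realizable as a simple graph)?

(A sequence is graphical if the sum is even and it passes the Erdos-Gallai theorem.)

Sum of degrees = 66. Sum is even but fails Erdos-Gallai. The sequence is NOT graphical.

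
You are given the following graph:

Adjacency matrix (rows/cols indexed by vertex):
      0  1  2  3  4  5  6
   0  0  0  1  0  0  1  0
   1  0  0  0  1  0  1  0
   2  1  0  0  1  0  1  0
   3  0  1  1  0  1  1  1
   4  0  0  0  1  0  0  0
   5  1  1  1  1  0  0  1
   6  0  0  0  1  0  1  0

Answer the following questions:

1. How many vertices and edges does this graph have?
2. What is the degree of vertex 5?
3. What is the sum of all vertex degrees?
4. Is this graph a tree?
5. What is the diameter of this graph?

Count: 7 vertices, 10 edges.
Vertex 5 has neighbors [0, 1, 2, 3, 6], degree = 5.
Handshaking lemma: 2 * 10 = 20.
A tree on 7 vertices has 6 edges. This graph has 10 edges (4 extra). Not a tree.
Diameter (longest shortest path) = 3.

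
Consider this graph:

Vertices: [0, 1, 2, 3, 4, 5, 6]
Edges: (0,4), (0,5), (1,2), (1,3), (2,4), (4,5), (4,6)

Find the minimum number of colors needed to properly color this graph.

The graph has a maximum clique of size 3 (lower bound on chromatic number).
A valid 3-coloring: {0: 1, 1: 0, 2: 1, 3: 1, 4: 0, 5: 2, 6: 1}.
Chromatic number = 3.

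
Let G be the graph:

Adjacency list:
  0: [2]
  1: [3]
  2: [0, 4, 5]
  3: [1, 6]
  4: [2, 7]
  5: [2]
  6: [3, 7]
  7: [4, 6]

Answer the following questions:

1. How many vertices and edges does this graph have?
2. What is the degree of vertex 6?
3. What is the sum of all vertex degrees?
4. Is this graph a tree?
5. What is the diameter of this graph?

Count: 8 vertices, 7 edges.
Vertex 6 has neighbors [3, 7], degree = 2.
Handshaking lemma: 2 * 7 = 14.
A graph is a tree iff it is connected and has exactly n-1 edges. This graph is connected (all 8 vertices in one component) and has 8-1 = 7 edges. It is a tree.
Diameter (longest shortest path) = 6.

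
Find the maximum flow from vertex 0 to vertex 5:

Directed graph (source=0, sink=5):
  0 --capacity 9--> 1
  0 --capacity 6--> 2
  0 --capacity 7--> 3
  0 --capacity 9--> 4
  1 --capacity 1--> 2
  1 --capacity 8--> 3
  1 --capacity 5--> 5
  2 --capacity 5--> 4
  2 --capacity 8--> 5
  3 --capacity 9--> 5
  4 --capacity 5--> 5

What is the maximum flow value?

Computing max flow:
  Flow on (0->1): 9/9
  Flow on (0->2): 6/6
  Flow on (0->3): 6/7
  Flow on (0->4): 5/9
  Flow on (1->2): 1/1
  Flow on (1->3): 3/8
  Flow on (1->5): 5/5
  Flow on (2->5): 7/8
  Flow on (3->5): 9/9
  Flow on (4->5): 5/5
Maximum flow = 26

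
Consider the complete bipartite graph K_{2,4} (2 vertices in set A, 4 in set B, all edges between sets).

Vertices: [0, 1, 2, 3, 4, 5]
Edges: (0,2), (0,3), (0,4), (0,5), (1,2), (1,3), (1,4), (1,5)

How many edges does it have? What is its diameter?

K_{2,4} has 2 * 4 = 8 edges.
Any vertex reaches any opposite-side vertex in 1 step; same-side vertices reach in 2 steps via any opposite-side vertex.
Diameter = 2.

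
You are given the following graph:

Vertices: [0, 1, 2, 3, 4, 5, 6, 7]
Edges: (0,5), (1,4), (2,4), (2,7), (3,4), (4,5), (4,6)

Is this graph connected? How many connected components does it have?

Checking connectivity: the graph has 1 connected component(s).
All vertices are reachable from each other. The graph IS connected.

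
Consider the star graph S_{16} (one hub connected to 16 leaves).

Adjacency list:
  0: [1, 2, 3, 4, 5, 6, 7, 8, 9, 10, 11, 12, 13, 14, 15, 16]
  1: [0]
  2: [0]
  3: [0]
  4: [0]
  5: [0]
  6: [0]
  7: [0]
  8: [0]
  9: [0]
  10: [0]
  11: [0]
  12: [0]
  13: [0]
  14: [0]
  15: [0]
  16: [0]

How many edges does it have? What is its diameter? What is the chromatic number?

Star graph S_{16}: the hub connects to all 16 leaves.
Edges = 16.
Diameter = 2 (any leaf to hub is 1, leaf to leaf through hub is 2).
Star graphs are bipartite (hub vs leaves), so chromatic number = 2.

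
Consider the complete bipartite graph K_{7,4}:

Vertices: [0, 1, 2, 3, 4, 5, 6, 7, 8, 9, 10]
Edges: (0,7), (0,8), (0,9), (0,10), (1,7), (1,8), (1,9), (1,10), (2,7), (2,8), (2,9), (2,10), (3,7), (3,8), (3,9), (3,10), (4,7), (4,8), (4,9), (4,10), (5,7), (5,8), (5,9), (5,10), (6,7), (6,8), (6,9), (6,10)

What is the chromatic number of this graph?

K_{7,4} is bipartite: vertices split into two independent sets of size 7 and 4.
Color one set 0, the other 1. No adjacent vertices share a color.
Chromatic number = 2.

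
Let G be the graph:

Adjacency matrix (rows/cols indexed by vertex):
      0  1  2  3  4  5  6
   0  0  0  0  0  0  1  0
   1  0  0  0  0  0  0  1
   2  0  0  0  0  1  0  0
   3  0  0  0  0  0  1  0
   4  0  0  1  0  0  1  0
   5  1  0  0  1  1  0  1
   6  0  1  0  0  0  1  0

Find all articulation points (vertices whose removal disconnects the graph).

An articulation point is a vertex whose removal disconnects the graph.
Articulation points: [4, 5, 6]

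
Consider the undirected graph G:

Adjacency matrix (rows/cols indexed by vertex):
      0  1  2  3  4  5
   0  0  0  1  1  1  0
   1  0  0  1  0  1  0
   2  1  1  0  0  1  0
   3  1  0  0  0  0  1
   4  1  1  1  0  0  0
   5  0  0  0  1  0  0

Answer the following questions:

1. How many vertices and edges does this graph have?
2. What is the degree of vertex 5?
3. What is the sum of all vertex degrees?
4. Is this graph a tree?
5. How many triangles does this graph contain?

Count: 6 vertices, 7 edges.
Vertex 5 has neighbors [3], degree = 1.
Handshaking lemma: 2 * 7 = 14.
A tree on 6 vertices has 5 edges. This graph has 7 edges (2 extra). Not a tree.
Number of triangles = 2.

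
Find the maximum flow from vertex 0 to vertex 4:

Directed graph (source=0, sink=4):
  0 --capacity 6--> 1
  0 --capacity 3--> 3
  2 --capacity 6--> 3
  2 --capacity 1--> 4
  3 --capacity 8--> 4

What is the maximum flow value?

Computing max flow:
  Flow on (0->3): 3/3
  Flow on (3->4): 3/8
Maximum flow = 3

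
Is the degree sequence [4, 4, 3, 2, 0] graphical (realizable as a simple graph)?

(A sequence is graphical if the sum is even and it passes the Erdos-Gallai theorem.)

Sum of degrees = 13. Sum is odd, so the sequence is NOT graphical.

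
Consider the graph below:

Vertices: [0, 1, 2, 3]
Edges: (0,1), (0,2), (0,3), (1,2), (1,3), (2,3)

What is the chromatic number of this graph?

The graph has a maximum clique of size 4 (lower bound on chromatic number).
A valid 4-coloring: {0: 0, 1: 1, 2: 2, 3: 3}.
Chromatic number = 4.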